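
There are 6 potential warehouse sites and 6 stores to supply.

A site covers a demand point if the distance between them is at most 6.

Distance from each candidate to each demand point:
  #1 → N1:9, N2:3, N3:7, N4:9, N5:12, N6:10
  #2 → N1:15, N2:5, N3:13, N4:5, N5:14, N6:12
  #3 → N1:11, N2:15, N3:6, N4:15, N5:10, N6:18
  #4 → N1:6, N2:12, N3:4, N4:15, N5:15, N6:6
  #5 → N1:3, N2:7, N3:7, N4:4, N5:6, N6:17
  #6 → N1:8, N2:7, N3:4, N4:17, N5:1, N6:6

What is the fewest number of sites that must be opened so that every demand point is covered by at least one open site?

3

Coverage sets (demand points within 6 of each site):
  #1: {N2}
  #2: {N2, N4}
  #3: {N3}
  #4: {N1, N3, N6}
  #5: {N1, N4, N5}
  #6: {N3, N5, N6}
No 2 sites suffice: every size-2 union leaves at least one demand point uncovered.
But {#1, #4, #5} covers everything, so the minimum is 3.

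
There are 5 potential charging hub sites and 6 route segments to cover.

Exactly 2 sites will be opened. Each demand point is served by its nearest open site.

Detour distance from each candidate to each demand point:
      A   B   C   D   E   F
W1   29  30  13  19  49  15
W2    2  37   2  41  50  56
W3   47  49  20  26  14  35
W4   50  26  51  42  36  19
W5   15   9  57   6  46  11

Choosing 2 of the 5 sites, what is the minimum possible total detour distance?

75

Open {W3, W5}.
  A→W5 15, B→W5 9, C→W3 20, D→W5 6, E→W3 14, F→W5 11  ⇒ total 75.
Compare {W2, W5}: total 76.
Compare {W1, W5}: total 100.
No size-2 selection does better; minimum is 75.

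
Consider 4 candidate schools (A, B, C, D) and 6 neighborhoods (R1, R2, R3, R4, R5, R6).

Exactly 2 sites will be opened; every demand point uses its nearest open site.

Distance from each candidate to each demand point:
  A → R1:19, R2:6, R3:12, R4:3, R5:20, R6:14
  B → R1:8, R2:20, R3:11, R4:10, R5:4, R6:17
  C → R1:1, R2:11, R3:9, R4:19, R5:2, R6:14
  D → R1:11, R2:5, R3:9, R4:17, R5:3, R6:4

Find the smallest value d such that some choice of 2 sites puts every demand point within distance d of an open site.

10

Open {B, D}.
  Farthest demand point is R4 at distance 10 (to B); all others are ≤ 10.
With {A, D} the worst case is 11.
With {A, B} the worst case is 14.
No size-2 selection achieves below 10.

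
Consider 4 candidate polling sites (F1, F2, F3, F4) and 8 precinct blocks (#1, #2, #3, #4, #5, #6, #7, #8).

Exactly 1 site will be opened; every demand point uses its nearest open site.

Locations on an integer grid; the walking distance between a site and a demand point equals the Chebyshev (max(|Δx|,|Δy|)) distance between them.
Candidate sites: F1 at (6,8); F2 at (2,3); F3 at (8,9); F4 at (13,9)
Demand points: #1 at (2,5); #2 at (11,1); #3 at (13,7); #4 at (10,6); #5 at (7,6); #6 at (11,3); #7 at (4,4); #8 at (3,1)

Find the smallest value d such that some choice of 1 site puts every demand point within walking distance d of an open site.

Open {F1}.
  Farthest demand point is #2 at walking distance 7 (to F1); all others are ≤ 7.
With {F3} the worst case is 8.
With {F2} the worst case is 11.
No size-1 selection achieves below 7.

7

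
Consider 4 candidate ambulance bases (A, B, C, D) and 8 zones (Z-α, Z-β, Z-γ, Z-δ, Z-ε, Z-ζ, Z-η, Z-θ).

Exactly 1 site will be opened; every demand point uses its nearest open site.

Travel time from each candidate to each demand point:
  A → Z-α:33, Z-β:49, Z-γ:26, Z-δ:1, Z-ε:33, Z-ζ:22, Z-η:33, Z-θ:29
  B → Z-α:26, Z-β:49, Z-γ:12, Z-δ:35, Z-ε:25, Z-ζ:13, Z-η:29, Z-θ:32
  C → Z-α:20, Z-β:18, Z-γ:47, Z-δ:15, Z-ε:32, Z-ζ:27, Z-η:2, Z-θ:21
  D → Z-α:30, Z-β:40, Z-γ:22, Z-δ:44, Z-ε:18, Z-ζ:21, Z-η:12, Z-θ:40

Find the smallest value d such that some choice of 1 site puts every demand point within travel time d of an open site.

Open {D}.
  Farthest demand point is Z-δ at travel time 44 (to D); all others are ≤ 44.
With {C} the worst case is 47.
With {A} the worst case is 49.
No size-1 selection achieves below 44.

44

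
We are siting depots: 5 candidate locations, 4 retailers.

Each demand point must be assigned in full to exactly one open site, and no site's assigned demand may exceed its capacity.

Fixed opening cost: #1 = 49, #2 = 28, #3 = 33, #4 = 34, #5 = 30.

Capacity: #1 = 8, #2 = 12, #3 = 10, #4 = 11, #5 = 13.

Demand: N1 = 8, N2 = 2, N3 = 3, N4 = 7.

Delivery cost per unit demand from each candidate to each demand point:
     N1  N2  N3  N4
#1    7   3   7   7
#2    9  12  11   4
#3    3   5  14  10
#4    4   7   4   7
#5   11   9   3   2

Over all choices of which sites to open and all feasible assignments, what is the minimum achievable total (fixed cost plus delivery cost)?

120

Open {#3, #5}; cheapest assignment that respects the capacities:
  #3 (cap 10, load 10): N1, N2 — cost 8×3 + 2×5 = 34
  #5 (cap 13, load 10): N3, N4 — cost 3×3 + 7×2 = 23
  Shipping 57, fixed 63 → total 120.
  Any other capacity-feasible assignment to {#3, #5} ships for at least 57.
Compare {#4, #5}: its best feasible assignment gives total 133.
Compare {#2, #3, #5}: its best feasible assignment gives total 148.
Every other set of open sites that can feasibly serve all demand totals ≥ 133 even under its best assignment. Minimum: 120.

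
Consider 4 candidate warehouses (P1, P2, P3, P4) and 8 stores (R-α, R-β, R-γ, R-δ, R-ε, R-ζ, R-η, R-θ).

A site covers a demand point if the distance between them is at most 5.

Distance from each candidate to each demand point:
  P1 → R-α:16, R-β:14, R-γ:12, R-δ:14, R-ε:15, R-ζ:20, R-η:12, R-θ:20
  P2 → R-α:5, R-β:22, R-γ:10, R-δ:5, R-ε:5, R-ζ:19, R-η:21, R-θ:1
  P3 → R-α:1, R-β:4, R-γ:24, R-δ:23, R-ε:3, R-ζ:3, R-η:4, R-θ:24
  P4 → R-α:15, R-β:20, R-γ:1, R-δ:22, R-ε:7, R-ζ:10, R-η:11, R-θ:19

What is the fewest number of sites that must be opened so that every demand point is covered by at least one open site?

3

Coverage sets (demand points within 5 of each site):
  P1: {}
  P2: {R-α, R-δ, R-ε, R-θ}
  P3: {R-α, R-β, R-ε, R-ζ, R-η}
  P4: {R-γ}
No 2 sites suffice: every size-2 union leaves at least one demand point uncovered.
But {P2, P3, P4} covers everything, so the minimum is 3.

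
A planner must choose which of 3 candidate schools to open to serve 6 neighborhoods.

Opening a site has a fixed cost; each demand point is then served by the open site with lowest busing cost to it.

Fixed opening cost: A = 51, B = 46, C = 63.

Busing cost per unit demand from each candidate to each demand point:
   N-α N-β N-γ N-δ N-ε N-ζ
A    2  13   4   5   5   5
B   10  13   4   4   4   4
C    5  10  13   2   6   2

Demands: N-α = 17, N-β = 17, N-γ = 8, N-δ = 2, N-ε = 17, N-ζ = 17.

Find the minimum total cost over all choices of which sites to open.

Open {A, C}: assign each demand point to its cheapest open site.
  N-α→A 17×2=34, N-β→C 17×10=170, N-γ→A 8×4=32, N-δ→C 2×2=4, N-ε→A 17×5=85, N-ζ→C 17×2=34
  busing cost 359, fixed 114 → total 473.
Compare {B, C}: busing cost 393 + fixed 109 = 502.
Compare {A, B, C}: busing cost 342 + fixed 160 = 502.
Compare {A}: busing cost 467 + fixed 51 = 518.
All other subsets cost ≥ 502. Minimum total cost: 473.

473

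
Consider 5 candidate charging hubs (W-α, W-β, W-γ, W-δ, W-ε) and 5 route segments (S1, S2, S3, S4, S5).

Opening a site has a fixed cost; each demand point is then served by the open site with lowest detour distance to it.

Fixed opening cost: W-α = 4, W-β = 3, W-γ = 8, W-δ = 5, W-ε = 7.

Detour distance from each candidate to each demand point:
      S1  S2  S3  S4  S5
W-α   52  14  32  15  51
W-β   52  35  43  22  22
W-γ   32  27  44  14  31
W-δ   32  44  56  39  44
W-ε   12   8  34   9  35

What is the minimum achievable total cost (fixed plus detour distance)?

95

Open {W-β, W-ε}: assign each demand point to its cheapest open site.
  S1→W-ε 12, S2→W-ε 8, S3→W-ε 34, S4→W-ε 9, S5→W-β 22
  detour distance 85, fixed 10 → total 95.
Compare {W-α, W-β, W-ε}: detour distance 83 + fixed 14 = 97.
Compare {W-β, W-δ, W-ε}: detour distance 85 + fixed 15 = 100.
Compare {W-α, W-β, W-δ, W-ε}: detour distance 83 + fixed 19 = 102.
All other subsets cost ≥ 97. Minimum total cost: 95.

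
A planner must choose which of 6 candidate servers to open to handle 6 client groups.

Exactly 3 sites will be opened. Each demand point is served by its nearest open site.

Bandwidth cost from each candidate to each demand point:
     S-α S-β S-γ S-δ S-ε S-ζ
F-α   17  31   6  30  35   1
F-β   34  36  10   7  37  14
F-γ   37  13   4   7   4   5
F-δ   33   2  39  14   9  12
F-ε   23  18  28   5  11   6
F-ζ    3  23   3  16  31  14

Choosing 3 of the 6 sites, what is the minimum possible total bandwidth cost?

Open {F-γ, F-δ, F-ζ}.
  S-α→F-ζ 3, S-β→F-δ 2, S-γ→F-ζ 3, S-δ→F-γ 7, S-ε→F-γ 4, S-ζ→F-γ 5  ⇒ total 24.
Compare {F-δ, F-ε, F-ζ}: total 28.
Compare {F-α, F-γ, F-ζ}: total 31.
No size-3 selection does better; minimum is 24.

24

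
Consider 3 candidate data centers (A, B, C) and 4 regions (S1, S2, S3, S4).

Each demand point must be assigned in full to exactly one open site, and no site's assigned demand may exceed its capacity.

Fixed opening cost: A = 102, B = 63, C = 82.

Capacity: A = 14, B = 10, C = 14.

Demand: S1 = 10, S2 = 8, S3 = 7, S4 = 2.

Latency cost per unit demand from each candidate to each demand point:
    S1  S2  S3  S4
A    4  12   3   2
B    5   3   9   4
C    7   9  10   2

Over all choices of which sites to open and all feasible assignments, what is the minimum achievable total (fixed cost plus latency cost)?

Open {A, B, C}; cheapest assignment that respects the capacities:
  A (cap 14, load 9): S3, S4 — cost 7×3 + 2×2 = 25
  B (cap 10, load 8): S2 — cost 8×3 = 24
  C (cap 14, load 10): S1 — cost 10×7 = 70
  Shipping 119, fixed 247 → total 366.
  Any other capacity-feasible assignment to {A, B, C} ships for at least 119.
Total demand is 27; every other set of sites either has combined capacity below 27 or cannot fit the demands without splitting one across sites, so {A, B, C} is the only feasible choice of open sites. Minimum: 366.

366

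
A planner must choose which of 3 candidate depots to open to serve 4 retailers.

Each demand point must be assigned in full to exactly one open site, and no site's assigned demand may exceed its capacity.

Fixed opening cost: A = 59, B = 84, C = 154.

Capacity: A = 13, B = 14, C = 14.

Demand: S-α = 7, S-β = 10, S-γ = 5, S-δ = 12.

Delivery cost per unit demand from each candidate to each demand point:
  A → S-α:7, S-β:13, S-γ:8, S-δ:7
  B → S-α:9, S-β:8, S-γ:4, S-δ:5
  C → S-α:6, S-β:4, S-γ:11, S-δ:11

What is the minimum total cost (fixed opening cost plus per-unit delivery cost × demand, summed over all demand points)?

486

Open {A, B, C}; cheapest assignment that respects the capacities:
  A (cap 13, load 12): S-α, S-γ — cost 7×7 + 5×8 = 89
  B (cap 14, load 12): S-δ — cost 12×5 = 60
  C (cap 14, load 10): S-β — cost 10×4 = 40
  Shipping 189, fixed 297 → total 486.
  Any other capacity-feasible assignment to {A, B, C} ships for at least 189.
Total demand is 34 and no other set of sites has combined capacity ≥ 34, so {A, B, C} is the only feasible choice of open sites. Minimum: 486.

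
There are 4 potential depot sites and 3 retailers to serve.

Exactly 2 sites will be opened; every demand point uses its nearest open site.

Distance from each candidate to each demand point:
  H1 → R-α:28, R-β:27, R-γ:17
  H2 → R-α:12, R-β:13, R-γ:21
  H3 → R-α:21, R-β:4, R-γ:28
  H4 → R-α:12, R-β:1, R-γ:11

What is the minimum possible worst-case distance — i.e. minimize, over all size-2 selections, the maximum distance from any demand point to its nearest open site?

Open {H1, H4}.
  Farthest demand point is R-α at distance 12 (to H4); all others are ≤ 12.
With {H2, H4} the worst case is 12.
With {H3, H4} the worst case is 12.
No size-2 selection achieves below 12.

12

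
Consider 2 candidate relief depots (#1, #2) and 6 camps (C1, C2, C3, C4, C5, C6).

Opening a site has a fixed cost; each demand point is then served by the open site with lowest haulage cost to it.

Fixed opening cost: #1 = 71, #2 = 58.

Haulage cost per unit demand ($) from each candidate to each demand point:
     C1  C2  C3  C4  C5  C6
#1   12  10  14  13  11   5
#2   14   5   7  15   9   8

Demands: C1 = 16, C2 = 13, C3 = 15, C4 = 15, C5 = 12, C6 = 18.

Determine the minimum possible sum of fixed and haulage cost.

884

Open {#1, #2}: assign each demand point to its cheapest open site.
  C1→#1 16×12=192, C2→#2 13×5=65, C3→#2 15×7=105, C4→#1 15×13=195, C5→#2 12×9=108, C6→#1 18×5=90
  haulage cost 755, fixed 129 → total 884.
Compare {#2}: haulage cost 871 + fixed 58 = 929.
Compare {#1}: haulage cost 949 + fixed 71 = 1020.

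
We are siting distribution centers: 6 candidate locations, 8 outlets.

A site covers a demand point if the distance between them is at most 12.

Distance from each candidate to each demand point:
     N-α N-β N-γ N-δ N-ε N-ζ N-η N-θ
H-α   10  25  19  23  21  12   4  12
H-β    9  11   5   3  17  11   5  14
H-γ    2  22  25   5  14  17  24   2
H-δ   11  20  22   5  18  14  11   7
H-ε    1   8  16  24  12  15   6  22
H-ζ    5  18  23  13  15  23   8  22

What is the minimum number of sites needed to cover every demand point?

3

Coverage sets (demand points within 12 of each site):
  H-α: {N-α, N-ζ, N-η, N-θ}
  H-β: {N-α, N-β, N-γ, N-δ, N-ζ, N-η}
  H-γ: {N-α, N-δ, N-θ}
  H-δ: {N-α, N-δ, N-η, N-θ}
  H-ε: {N-α, N-β, N-ε, N-η}
  H-ζ: {N-α, N-η}
No 2 sites suffice: every size-2 union leaves at least one demand point uncovered.
But {H-α, H-β, H-ε} covers everything, so the minimum is 3.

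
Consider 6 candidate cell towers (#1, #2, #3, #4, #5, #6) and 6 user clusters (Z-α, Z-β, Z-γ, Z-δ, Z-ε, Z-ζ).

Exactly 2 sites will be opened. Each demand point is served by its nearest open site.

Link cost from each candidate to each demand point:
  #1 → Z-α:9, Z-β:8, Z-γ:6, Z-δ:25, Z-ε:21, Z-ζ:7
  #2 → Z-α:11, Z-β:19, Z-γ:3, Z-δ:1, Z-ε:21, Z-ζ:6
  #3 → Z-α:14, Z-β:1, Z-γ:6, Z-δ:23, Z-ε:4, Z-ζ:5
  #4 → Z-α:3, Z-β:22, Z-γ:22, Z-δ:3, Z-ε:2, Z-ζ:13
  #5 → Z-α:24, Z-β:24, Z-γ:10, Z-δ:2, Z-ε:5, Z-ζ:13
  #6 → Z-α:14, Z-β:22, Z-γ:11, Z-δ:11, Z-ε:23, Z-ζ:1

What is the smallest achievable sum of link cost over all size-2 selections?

20

Open {#3, #4}.
  Z-α→#4 3, Z-β→#3 1, Z-γ→#3 6, Z-δ→#4 3, Z-ε→#4 2, Z-ζ→#3 5  ⇒ total 20.
Compare {#2, #3}: total 25.
Compare {#1, #4}: total 29.
No size-2 selection does better; minimum is 20.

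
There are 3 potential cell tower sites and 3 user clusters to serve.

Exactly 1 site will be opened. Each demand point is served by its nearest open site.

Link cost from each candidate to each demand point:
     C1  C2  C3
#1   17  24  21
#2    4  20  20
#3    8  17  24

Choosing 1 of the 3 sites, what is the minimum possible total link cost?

44

Open {#2}.
  C1→#2 4, C2→#2 20, C3→#2 20  ⇒ total 44.
Compare {#3}: total 49.
Compare {#1}: total 62.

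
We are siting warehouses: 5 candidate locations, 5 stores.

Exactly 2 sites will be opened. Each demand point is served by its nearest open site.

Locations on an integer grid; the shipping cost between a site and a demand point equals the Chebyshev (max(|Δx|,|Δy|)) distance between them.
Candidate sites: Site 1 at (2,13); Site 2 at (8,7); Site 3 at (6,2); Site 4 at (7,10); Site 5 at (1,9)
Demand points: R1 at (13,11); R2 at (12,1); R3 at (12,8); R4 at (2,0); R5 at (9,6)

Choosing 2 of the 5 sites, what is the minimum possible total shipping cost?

20

Open {Site 2, Site 3}.
  R1→Site 2 5, R2→Site 2 6, R3→Site 2 4, R4→Site 3 4, R5→Site 2 1  ⇒ total 20.
Compare {Site 1, Site 2}: total 23.
Compare {Site 2, Site 4}: total 23.
No size-2 selection does better; minimum is 20.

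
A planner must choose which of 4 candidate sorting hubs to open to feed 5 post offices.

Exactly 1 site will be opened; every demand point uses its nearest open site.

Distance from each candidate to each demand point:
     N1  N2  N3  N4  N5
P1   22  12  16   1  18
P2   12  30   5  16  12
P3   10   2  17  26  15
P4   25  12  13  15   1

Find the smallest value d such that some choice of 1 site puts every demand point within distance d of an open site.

Open {P1}.
  Farthest demand point is N1 at distance 22 (to P1); all others are ≤ 22.
With {P4} the worst case is 25.
With {P3} the worst case is 26.
No size-1 selection achieves below 22.

22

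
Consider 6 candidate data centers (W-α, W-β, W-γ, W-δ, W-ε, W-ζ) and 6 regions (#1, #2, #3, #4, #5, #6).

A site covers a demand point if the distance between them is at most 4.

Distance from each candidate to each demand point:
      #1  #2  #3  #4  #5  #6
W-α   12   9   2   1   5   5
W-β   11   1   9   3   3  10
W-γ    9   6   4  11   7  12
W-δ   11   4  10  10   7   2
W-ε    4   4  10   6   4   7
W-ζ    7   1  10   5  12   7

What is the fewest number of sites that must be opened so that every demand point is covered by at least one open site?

3

Coverage sets (demand points within 4 of each site):
  W-α: {#3, #4}
  W-β: {#2, #4, #5}
  W-γ: {#3}
  W-δ: {#2, #6}
  W-ε: {#1, #2, #5}
  W-ζ: {#2}
No 2 sites suffice: every size-2 union leaves at least one demand point uncovered.
But {W-α, W-δ, W-ε} covers everything, so the minimum is 3.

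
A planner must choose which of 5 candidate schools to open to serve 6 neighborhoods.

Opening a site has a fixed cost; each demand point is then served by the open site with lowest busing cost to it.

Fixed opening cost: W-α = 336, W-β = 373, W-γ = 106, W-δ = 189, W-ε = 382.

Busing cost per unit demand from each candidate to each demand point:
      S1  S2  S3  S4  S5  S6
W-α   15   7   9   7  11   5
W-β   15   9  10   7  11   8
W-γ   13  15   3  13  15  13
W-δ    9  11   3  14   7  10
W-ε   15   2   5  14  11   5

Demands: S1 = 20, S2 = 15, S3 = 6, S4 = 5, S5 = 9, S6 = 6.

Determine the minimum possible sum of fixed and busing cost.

745

Open {W-δ}: assign each demand point to its cheapest open site.
  S1→W-δ 20×9=180, S2→W-δ 15×11=165, S3→W-δ 6×3=18, S4→W-δ 5×14=70, S5→W-δ 9×7=63, S6→W-δ 6×10=60
  busing cost 556, fixed 189 → total 745.
Compare {W-γ, W-δ}: busing cost 551 + fixed 295 = 846.
Compare {W-γ}: busing cost 781 + fixed 106 = 887.
Compare {W-ε}: busing cost 559 + fixed 382 = 941.
All other subsets cost ≥ 846. Minimum total cost: 745.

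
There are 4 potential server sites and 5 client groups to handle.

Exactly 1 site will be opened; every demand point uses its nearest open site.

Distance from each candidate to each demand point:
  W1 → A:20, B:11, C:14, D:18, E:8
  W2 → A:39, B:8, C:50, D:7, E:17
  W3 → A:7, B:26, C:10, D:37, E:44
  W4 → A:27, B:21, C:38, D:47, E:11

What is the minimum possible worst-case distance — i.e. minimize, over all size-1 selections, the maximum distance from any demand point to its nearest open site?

Open {W1}.
  Farthest demand point is A at distance 20 (to W1); all others are ≤ 20.
With {W3} the worst case is 44.
With {W4} the worst case is 47.
No size-1 selection achieves below 20.

20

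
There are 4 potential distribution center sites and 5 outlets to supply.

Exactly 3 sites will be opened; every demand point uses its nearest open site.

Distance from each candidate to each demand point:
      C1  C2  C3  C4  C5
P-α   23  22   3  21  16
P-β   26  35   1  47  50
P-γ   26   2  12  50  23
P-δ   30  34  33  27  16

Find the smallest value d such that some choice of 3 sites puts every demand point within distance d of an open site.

Open {P-α, P-β, P-γ}.
  Farthest demand point is C1 at distance 23 (to P-α); all others are ≤ 23.
With {P-α, P-β, P-δ} the worst case is 23.
With {P-α, P-γ, P-δ} the worst case is 23.
No size-3 selection achieves below 23.

23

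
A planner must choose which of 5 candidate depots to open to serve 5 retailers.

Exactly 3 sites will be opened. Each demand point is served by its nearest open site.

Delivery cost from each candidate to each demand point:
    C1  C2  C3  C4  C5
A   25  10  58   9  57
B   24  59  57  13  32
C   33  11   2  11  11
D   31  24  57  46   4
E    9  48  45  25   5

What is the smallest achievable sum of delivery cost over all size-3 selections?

35

Open {A, C, E}.
  C1→E 9, C2→A 10, C3→C 2, C4→A 9, C5→E 5  ⇒ total 35.
Compare {C, D, E}: total 37.
Compare {B, C, E}: total 38.
No size-3 selection does better; minimum is 35.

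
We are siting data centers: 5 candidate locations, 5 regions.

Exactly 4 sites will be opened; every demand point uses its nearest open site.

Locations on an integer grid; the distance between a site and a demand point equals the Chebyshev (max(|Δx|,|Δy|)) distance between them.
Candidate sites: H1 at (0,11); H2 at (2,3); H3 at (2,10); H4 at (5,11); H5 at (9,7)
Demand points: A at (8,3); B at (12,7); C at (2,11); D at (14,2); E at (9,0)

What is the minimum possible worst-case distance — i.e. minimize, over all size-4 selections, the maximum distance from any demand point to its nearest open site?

7

Open {H1, H2, H3, H5}.
  Farthest demand point is E at distance 7 (to H2); all others are ≤ 7.
With {H1, H2, H4, H5} the worst case is 7.
With {H1, H3, H4, H5} the worst case is 7.
No size-4 selection achieves below 7.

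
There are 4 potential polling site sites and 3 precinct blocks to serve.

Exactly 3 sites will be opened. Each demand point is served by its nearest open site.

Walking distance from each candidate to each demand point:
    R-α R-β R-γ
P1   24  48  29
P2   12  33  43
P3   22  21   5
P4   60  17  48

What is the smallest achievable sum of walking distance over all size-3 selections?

Open {P2, P3, P4}.
  R-α→P2 12, R-β→P4 17, R-γ→P3 5  ⇒ total 34.
Compare {P1, P2, P3}: total 38.
Compare {P1, P3, P4}: total 44.
No size-3 selection does better; minimum is 34.

34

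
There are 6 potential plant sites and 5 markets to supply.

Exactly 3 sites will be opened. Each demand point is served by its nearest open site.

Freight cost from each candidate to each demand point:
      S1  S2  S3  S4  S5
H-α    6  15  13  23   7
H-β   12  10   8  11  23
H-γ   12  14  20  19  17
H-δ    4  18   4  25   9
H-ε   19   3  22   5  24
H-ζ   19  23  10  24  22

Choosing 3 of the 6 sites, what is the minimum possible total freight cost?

Open {H-α, H-δ, H-ε}.
  S1→H-δ 4, S2→H-ε 3, S3→H-δ 4, S4→H-ε 5, S5→H-α 7  ⇒ total 23.
Compare {H-β, H-δ, H-ε}: total 25.
Compare {H-γ, H-δ, H-ε}: total 25.
No size-3 selection does better; minimum is 23.

23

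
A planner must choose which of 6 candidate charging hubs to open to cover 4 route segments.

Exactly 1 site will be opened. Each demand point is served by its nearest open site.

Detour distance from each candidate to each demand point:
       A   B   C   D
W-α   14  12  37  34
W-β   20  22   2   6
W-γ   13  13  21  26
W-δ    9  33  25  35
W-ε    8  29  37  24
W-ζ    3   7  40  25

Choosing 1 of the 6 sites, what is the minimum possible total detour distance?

Open {W-β}.
  A→W-β 20, B→W-β 22, C→W-β 2, D→W-β 6  ⇒ total 50.
Compare {W-γ}: total 73.
Compare {W-ζ}: total 75.
No size-1 selection does better; minimum is 50.

50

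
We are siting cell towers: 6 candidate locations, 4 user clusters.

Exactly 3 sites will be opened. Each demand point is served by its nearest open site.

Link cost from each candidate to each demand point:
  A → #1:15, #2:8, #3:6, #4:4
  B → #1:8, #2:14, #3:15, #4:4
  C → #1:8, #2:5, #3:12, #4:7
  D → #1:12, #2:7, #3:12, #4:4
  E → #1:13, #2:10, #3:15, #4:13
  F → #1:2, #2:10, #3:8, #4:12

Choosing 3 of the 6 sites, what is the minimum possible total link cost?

17

Open {A, C, F}.
  #1→F 2, #2→C 5, #3→A 6, #4→A 4  ⇒ total 17.
Compare {A, D, F}: total 19.
Compare {B, C, F}: total 19.
No size-3 selection does better; minimum is 17.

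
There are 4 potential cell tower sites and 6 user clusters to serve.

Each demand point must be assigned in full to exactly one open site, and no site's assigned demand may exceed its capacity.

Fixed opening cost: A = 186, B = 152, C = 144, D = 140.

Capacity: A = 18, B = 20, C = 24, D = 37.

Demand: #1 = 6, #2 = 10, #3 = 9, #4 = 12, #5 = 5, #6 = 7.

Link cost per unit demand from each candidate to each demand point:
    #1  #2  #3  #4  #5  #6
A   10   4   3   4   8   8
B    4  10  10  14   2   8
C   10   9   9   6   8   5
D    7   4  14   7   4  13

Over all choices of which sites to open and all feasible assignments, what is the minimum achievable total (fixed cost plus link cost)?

Open {C, D}; cheapest assignment that respects the capacities:
  C (cap 24, load 16): #3, #6 — cost 9×9 + 7×5 = 116
  D (cap 37, load 33): #1, #2, #4, #5 — cost 6×7 + 10×4 + 12×7 + 5×4 = 186
  Shipping 302, fixed 284 → total 586.
  Any other capacity-feasible assignment to {C, D} ships for at least 302.
Compare {A, D}: its best feasible assignment gives total 595.
Compare {B, D}: its best feasible assignment gives total 624.
Every other set of open sites that can feasibly serve all demand totals ≥ 595 even under its best assignment. Minimum: 586.

586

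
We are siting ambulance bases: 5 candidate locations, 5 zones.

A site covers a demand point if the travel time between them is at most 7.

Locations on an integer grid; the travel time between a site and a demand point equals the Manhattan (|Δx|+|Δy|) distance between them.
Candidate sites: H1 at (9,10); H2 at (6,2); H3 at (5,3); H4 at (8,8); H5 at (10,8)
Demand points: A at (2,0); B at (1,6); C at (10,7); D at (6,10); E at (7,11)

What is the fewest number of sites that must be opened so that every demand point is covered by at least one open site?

Coverage sets (demand points within 7 of each site):
  H1: {C, D, E}
  H2: {A}
  H3: {A, B}
  H4: {C, D, E}
  H5: {C, D, E}
No single site covers all 5 demand points.
But {H1, H3} covers everything, so the minimum is 2.

2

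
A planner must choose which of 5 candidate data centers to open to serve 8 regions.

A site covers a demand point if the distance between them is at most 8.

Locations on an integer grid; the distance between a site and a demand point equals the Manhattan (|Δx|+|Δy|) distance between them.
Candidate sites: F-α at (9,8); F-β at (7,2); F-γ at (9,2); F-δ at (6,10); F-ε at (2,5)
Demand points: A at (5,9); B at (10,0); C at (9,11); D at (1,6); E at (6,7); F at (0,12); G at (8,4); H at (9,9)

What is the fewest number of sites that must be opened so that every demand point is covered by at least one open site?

Coverage sets (demand points within 8 of each site):
  F-α: {A, C, E, G, H}
  F-β: {B, E, G}
  F-γ: {B, E, G, H}
  F-δ: {A, C, E, F, G, H}
  F-ε: {A, D, E, G}
No 2 sites suffice: every size-2 union leaves at least one demand point uncovered.
But {F-β, F-δ, F-ε} covers everything, so the minimum is 3.

3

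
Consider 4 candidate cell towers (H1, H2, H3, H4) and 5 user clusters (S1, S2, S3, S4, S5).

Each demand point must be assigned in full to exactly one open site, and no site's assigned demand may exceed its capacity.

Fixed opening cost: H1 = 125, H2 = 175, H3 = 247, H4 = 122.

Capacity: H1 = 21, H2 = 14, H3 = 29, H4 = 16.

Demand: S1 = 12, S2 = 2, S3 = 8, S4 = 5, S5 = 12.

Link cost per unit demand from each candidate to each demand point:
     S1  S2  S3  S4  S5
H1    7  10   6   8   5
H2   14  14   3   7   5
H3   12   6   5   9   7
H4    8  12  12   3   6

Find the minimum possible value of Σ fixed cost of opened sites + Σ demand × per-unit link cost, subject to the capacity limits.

632

Open {H1, H3}; cheapest assignment that respects the capacities:
  H1 (cap 21, load 17): S1, S4 — cost 12×7 + 5×8 = 124
  H3 (cap 29, load 22): S2, S3, S5 — cost 2×6 + 8×5 + 12×7 = 136
  Shipping 260, fixed 372 → total 632.
  Any other capacity-feasible assignment to {H1, H3} ships for at least 260.
Compare {H3, H4}: its best feasible assignment gives total 646.
Compare {H1, H2, H4}: its best feasible assignment gives total 653.
Every other set of open sites that can feasibly serve all demand totals ≥ 646 even under its best assignment. Minimum: 632.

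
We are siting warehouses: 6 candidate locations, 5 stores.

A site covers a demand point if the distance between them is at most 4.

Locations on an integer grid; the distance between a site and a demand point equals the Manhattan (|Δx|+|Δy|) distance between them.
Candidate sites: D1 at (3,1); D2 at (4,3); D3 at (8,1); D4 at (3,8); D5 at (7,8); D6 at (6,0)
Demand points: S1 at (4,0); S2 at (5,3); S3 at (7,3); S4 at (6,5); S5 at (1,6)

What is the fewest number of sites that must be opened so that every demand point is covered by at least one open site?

2

Coverage sets (demand points within 4 of each site):
  D1: {S1, S2}
  D2: {S1, S2, S3, S4}
  D3: {S3}
  D4: {S5}
  D5: {S4}
  D6: {S1, S2, S3}
No single site covers all 5 demand points.
But {D2, D4} covers everything, so the minimum is 2.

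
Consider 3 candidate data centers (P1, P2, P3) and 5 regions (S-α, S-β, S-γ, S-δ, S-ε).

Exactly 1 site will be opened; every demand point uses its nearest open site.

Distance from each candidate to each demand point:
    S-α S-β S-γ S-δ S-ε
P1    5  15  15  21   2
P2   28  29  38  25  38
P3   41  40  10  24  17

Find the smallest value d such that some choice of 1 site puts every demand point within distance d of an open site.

Open {P1}.
  Farthest demand point is S-δ at distance 21 (to P1); all others are ≤ 21.
With {P2} the worst case is 38.
With {P3} the worst case is 41.
No size-1 selection achieves below 21.

21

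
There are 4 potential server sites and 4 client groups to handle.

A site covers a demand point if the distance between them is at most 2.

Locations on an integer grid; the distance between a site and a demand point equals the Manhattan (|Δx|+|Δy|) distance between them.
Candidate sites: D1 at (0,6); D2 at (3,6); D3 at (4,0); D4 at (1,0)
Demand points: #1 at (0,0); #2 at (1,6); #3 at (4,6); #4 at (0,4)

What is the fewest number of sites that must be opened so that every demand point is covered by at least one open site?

3

Coverage sets (demand points within 2 of each site):
  D1: {#2, #4}
  D2: {#2, #3}
  D3: {}
  D4: {#1}
No 2 sites suffice: every size-2 union leaves at least one demand point uncovered.
But {D1, D2, D4} covers everything, so the minimum is 3.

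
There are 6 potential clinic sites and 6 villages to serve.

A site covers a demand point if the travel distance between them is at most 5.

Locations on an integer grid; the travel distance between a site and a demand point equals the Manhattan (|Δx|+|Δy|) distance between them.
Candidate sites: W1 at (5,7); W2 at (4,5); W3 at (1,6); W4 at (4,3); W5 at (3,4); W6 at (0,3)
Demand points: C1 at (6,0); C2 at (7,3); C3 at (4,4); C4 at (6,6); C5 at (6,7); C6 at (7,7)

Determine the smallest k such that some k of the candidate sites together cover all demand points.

2

Coverage sets (demand points within 5 of each site):
  W1: {C3, C4, C5, C6}
  W2: {C2, C3, C4, C5, C6}
  W3: {C3, C4}
  W4: {C1, C2, C3, C4}
  W5: {C2, C3, C4}
  W6: {C3}
No single site covers all 6 demand points.
But {W1, W4} covers everything, so the minimum is 2.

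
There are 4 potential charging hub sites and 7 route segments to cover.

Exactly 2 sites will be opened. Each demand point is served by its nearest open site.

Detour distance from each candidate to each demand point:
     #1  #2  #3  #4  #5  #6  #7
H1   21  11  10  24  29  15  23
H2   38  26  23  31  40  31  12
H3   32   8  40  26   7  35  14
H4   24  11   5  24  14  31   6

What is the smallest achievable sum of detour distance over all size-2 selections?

Open {H1, H4}.
  #1→H1 21, #2→H1 11, #3→H4 5, #4→H1 24, #5→H4 14, #6→H1 15, #7→H4 6  ⇒ total 96.
Compare {H1, H3}: total 99.
Compare {H3, H4}: total 105.
No size-2 selection does better; minimum is 96.

96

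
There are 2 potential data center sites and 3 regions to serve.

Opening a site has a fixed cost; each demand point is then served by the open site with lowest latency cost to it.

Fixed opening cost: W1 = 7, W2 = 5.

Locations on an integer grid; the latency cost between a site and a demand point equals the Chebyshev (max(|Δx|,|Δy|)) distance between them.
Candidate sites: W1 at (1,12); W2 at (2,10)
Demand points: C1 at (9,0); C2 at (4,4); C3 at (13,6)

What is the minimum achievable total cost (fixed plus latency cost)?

32

Open {W2}: assign each demand point to its cheapest open site.
  C1→W2 10, C2→W2 6, C3→W2 11
  latency cost 27, fixed 5 → total 32.
Compare {W1}: latency cost 32 + fixed 7 = 39.
Compare {W1, W2}: latency cost 27 + fixed 12 = 39.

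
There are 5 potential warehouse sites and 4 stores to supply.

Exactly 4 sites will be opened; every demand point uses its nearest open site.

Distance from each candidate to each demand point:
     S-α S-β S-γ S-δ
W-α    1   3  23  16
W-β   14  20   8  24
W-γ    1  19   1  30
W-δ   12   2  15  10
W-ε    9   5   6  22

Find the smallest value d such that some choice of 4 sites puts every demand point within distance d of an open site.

Open {W-α, W-β, W-γ, W-δ}.
  Farthest demand point is S-δ at distance 10 (to W-δ); all others are ≤ 10.
With {W-α, W-β, W-δ, W-ε} the worst case is 10.
With {W-α, W-γ, W-δ, W-ε} the worst case is 10.
No size-4 selection achieves below 10.

10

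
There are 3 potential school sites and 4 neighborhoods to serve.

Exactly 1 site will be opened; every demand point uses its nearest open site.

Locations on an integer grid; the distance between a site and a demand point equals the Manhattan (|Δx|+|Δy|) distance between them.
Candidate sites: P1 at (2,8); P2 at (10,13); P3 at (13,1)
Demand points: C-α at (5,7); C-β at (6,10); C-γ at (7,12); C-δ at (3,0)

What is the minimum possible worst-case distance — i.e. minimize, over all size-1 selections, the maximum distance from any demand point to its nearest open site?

Open {P1}.
  Farthest demand point is C-γ at distance 9 (to P1); all others are ≤ 9.
With {P3} the worst case is 17.
With {P2} the worst case is 20.
No size-1 selection achieves below 9.

9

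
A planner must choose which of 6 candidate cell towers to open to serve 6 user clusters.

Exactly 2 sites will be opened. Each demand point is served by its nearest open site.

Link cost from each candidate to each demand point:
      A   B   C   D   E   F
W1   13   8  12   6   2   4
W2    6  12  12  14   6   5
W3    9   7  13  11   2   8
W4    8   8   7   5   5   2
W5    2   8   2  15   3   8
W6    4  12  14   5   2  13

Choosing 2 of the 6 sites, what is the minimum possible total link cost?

22

Open {W4, W5}.
  A→W5 2, B→W4 8, C→W5 2, D→W4 5, E→W5 3, F→W4 2  ⇒ total 22.
Compare {W1, W5}: total 24.
Compare {W5, W6}: total 27.
No size-2 selection does better; minimum is 22.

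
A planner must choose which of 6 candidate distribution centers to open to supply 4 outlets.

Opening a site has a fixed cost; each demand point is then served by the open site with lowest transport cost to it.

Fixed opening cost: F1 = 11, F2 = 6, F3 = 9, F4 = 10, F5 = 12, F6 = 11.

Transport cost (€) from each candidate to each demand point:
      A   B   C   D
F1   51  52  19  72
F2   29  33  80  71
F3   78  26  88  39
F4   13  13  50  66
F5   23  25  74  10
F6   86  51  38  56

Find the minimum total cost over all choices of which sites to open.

88

Open {F1, F4, F5}: assign each demand point to its cheapest open site.
  A→F4 13, B→F4 13, C→F1 19, D→F5 10
  transport cost 55, fixed 33 → total 88.
Compare {F1, F2, F4, F5}: transport cost 55 + fixed 39 = 94.
Compare {F1, F3, F4, F5}: transport cost 55 + fixed 42 = 97.
Compare {F1, F4, F5, F6}: transport cost 55 + fixed 44 = 99.
All other subsets cost ≥ 94. Minimum total cost: 88.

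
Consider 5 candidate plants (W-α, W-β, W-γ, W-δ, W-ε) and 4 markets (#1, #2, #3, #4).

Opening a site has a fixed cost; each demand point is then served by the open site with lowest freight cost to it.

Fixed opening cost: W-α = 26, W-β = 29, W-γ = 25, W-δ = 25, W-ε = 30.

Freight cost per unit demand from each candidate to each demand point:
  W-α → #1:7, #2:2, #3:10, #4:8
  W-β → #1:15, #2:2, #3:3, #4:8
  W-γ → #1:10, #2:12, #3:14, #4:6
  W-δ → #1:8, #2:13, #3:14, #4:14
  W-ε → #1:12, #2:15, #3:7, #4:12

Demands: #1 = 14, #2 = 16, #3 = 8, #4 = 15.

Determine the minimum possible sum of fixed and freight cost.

324

Open {W-α, W-β, W-γ}: assign each demand point to its cheapest open site.
  #1→W-α 14×7=98, #2→W-α 16×2=32, #3→W-β 8×3=24, #4→W-γ 15×6=90
  freight cost 244, fixed 80 → total 324.
Compare {W-α, W-β}: freight cost 274 + fixed 55 = 329.
Compare {W-β, W-γ, W-δ}: freight cost 258 + fixed 79 = 337.
Compare {W-β, W-γ}: freight cost 286 + fixed 54 = 340.
All other subsets cost ≥ 329. Minimum total cost: 324.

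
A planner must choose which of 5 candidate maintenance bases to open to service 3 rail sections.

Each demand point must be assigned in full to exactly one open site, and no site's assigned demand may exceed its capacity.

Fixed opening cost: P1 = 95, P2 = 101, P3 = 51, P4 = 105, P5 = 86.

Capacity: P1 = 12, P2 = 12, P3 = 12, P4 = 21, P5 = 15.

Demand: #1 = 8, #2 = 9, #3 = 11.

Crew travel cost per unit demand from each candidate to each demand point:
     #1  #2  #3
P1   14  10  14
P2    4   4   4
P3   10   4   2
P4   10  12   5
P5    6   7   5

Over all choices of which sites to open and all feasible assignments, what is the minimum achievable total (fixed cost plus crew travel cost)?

327

Open {P3, P4}; cheapest assignment that respects the capacities:
  P3 (cap 12, load 9): #2 — cost 9×4 = 36
  P4 (cap 21, load 19): #1, #3 — cost 8×10 + 11×5 = 135
  Shipping 171, fixed 156 → total 327.
  Any other capacity-feasible assignment to {P3, P4} ships for at least 171.
Compare {P2, P3, P5}: its best feasible assignment gives total 344.
Compare {P2, P4}: its best feasible assignment gives total 377.
Every other set of open sites that can feasibly serve all demand totals ≥ 344 even under its best assignment. Minimum: 327.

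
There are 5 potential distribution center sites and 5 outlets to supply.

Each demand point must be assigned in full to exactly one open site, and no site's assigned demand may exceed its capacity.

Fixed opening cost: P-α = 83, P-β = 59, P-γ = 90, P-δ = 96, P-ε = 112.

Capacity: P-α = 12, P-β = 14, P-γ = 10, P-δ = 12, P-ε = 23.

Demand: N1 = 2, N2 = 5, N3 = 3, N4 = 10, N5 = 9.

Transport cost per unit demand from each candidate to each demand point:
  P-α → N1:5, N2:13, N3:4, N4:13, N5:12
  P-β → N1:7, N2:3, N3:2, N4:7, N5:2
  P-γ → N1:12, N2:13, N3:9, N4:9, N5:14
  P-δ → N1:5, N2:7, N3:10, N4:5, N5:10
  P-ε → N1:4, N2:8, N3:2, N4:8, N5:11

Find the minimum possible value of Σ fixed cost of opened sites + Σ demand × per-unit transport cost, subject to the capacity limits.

Open {P-β, P-ε}; cheapest assignment that respects the capacities:
  P-β (cap 14, load 14): N2, N5 — cost 5×3 + 9×2 = 33
  P-ε (cap 23, load 15): N1, N3, N4 — cost 2×4 + 3×2 + 10×8 = 94
  Shipping 127, fixed 171 → total 298.
  Any other capacity-feasible assignment to {P-β, P-ε} ships for at least 127.
Compare {P-α, P-β, P-δ}: its best feasible assignment gives total 343.
Compare {P-β, P-δ, P-ε}: its best feasible assignment gives total 364.
Every other set of open sites that can feasibly serve all demand totals ≥ 343 even under its best assignment. Minimum: 298.

298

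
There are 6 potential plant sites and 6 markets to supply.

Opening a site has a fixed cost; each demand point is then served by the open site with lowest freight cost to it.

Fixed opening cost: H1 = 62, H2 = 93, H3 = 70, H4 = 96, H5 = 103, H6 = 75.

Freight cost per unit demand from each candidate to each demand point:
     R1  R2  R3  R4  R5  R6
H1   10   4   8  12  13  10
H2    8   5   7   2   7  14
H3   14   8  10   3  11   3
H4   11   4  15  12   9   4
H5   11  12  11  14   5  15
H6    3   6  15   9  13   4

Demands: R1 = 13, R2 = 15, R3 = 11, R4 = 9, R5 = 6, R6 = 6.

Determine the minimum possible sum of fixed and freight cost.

Open {H2, H6}: assign each demand point to its cheapest open site.
  R1→H6 13×3=39, R2→H2 15×5=75, R3→H2 11×7=77, R4→H2 9×2=18, R5→H2 6×7=42, R6→H6 6×4=24
  freight cost 275, fixed 168 → total 443.
Compare {H1, H2, H6}: freight cost 260 + fixed 230 = 490.
Compare {H2}: freight cost 400 + fixed 93 = 493.
Compare {H3, H6}: freight cost 350 + fixed 145 = 495.
All other subsets cost ≥ 490. Minimum total cost: 443.

443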